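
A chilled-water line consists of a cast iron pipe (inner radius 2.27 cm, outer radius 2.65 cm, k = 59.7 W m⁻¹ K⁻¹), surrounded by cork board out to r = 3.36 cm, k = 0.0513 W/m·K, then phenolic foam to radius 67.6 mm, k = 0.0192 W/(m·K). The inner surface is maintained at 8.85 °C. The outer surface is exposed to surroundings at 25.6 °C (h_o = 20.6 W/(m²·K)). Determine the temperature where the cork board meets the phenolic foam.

T = 10.7 °C

Resistance network (inner→outer):
  R'_cast iron = ln(0.0265/0.0227)/(2πk) = 0.1548/(2π·59.7) = 4.126×10^-4 m·K/W
  R'_cork board = ln(0.0336/0.0265)/(2πk) = 0.2374/(2π·0.0513) = 0.7365 m·K/W
  R'_phenolic foam = ln(0.0676/0.0336)/(2πk) = 0.6991/(2π·0.0192) = 5.795 m·K/W
  R'_conv,out = 1/(2πr h) = 1/(2π·0.0676·20.6) = 0.1143 m·K/W
ΣR = 4.126×10^-4 + 0.7365 + 5.795 + 0.1143 = 6.646 m·K/W
Q' = ΔT/ΣR = (8.85 °C − 25.6 °C)/6.646 = -2.520 W/m
From the inner boundary to the cork board/phenolic foam interface, ΣR_partial = 0.7369 m·K/W.
T_interface = T_in − Q'·ΣR_partial = 8.85 °C − (-2.520)(0.7369) = 10.7 °C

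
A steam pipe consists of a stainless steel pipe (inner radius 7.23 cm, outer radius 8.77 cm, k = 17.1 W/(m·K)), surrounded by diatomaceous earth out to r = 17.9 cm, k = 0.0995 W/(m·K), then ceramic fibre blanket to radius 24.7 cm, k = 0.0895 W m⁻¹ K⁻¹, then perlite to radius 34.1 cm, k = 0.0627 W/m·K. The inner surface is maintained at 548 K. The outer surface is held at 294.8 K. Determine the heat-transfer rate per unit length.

Q' = 99.9 W/m

Resistance network (inner→outer):
  R'_stainless steel = ln(0.0877/0.0723)/(2πk) = 0.1931/(2π·17.1) = 0.001797 m·K/W
  R'_diatomaceous earth = ln(0.179/0.0877)/(2πk) = 0.7135/(2π·0.0995) = 1.141 m·K/W
  R'_ceramic fibre blanket = ln(0.247/0.179)/(2πk) = 0.3220/(2π·0.0895) = 0.5726 m·K/W
  R'_perlite = ln(0.341/0.247)/(2πk) = 0.3225/(2π·0.0627) = 0.8186 m·K/W
ΣR = 0.001797 + 1.141 + 0.5726 + 0.8186 = 2.534 m·K/W
Q' = ΔT/ΣR = (548 K − 294.8 K)/2.534 = 99.9 W/m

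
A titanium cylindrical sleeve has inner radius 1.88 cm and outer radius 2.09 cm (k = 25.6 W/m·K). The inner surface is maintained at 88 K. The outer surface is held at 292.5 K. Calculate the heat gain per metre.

Q' = 2πk·ΔT/ln(r₂/r₁) = 2π × 25.6 × 204.5 / ln(0.0209/0.0188) = 3.11×10^5 W/m

Q' = 3.11×10^5 W/m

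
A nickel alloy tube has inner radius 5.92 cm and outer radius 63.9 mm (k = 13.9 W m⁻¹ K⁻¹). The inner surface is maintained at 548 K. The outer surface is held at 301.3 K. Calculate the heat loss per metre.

Q' = 282 kW/m

Q' = 2πk·ΔT/ln(r₂/r₁) = 2π × 13.9 × 246.7 / ln(0.0639/0.0592) = 2.82×10^5 W/m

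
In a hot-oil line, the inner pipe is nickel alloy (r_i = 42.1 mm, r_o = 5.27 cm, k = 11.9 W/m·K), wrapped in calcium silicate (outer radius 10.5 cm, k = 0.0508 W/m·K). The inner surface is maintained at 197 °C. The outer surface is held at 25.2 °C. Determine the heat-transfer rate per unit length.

Q' = 79.4 W/m

Treat each layer as a resistance in series:
  R'_nickel alloy = ln(0.0527/0.0421)/(2πk) = 0.2246/(2π·11.9) = 0.003003 m·K/W
  R'_calcium silicate = ln(0.105/0.0527)/(2πk) = 0.6893/(2π·0.0508) = 2.160 m·K/W
ΣR = 0.003003 + 2.160 = 2.163 m·K/W
Q' = ΔT/ΣR = (197 °C − 25.2 °C)/2.163 = 79.4 W/m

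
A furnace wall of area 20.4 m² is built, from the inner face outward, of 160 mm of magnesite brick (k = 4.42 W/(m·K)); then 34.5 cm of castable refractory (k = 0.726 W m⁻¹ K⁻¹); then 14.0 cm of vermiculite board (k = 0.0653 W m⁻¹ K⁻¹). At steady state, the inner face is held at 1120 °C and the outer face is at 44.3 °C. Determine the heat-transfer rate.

Treat each layer as a resistance in series:
  R_magnesite brick = L/(kA) = 0.160/(4.42·20.4) = 0.001774 K/W
  R_castable refractory = L/(kA) = 0.345/(0.726·20.4) = 0.02329 K/W
  R_vermiculite board = L/(kA) = 0.140/(0.0653·20.4) = 0.1051 K/W
ΣR = 0.001774 + 0.02329 + 0.1051 = 0.1302 K/W
Q = ΔT/ΣR = (1120 °C − 44.3 °C)/0.1302 = 8260 W

Q = 8.26 kW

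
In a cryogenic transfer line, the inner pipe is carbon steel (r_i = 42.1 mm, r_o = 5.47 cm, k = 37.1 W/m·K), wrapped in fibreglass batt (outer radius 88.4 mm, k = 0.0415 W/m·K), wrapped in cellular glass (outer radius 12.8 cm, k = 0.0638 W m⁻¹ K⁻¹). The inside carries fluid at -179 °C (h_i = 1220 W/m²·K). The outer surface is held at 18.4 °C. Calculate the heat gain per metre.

Treat each layer as a resistance in series:
  R'_conv,in = 1/(2πr h) = 1/(2π·0.0421·1220) = 0.003099 m·K/W
  R'_carbon steel = ln(0.0547/0.0421)/(2πk) = 0.2618/(2π·37.1) = 0.001123 m·K/W
  R'_fibreglass batt = ln(0.0884/0.0547)/(2πk) = 0.4800/(2π·0.0415) = 1.841 m·K/W
  R'_cellular glass = ln(0.128/0.0884)/(2πk) = 0.3702/(2π·0.0638) = 0.9234 m·K/W
ΣR = 0.003099 + 0.001123 + 1.841 + 0.9234 = 2.769 m·K/W
Q' = ΔT/ΣR = (-179 °C − 18.4 °C)/2.769 = -71.3 W/m
(Negative Q' ⇒ heat flows inward; heat gain = 71.3 W/m.)

Q' = 71.3 W/m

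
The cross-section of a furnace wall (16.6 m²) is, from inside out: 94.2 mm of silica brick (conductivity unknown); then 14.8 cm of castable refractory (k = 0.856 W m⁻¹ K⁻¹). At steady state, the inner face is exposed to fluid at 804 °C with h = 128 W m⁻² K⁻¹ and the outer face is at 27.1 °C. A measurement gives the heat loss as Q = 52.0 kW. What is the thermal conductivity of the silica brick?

k = 1.40 W/m·K

ΣR = ΔT/Q = |804 − 27.1|/52000 = 0.01494 K/W
Known resistances:
  R_conv,in = 1/(hA) = 1/(128·16.6) = 4.706×10^-4 K/W
  R_castable refractory = L/(kA) = 0.148/(0.856·16.6) = 0.01042 K/W
R_silica brick = ΣR − ΣR_known = 0.01494 − 0.01089 = 0.004050 K/W
L/(kA) = 0.004050 ⇒ k = 0.0942/(0.004050·16.6) = 1.40 W/m·K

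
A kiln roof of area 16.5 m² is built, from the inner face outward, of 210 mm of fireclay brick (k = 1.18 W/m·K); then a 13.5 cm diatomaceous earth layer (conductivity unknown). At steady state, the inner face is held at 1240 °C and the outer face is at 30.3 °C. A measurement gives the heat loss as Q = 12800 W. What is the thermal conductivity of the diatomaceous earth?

ΣR = ΔT/Q = |1240 − 30.3|/12800 = 0.09451 K/W
Known resistances:
  R_fireclay brick = L/(kA) = 0.210/(1.18·16.5) = 0.01079 K/W
R_diatomaceous earth = ΣR − ΣR_known = 0.09451 − 0.01079 = 0.08372 K/W
L/(kA) = 0.08372 ⇒ k = 0.135/(0.08372·16.5) = 0.0977 W/m·K

k = 0.0977 W/m·K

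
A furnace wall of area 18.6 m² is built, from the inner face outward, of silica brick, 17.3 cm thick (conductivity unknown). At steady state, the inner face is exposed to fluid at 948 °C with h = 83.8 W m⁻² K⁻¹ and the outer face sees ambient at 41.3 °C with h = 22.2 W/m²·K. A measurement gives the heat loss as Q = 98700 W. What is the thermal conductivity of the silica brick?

ΣR = ΔT/Q = |948 − 41.3|/98700 = 0.009186 K/W
Known resistances:
  R_conv,in = 1/(hA) = 1/(83.8·18.6) = 6.416×10^-4 K/W
  R_conv,out = 1/(hA) = 1/(22.2·18.6) = 0.002422 K/W
R_silica brick = ΣR − ΣR_known = 0.009186 − 0.003064 = 0.006122 K/W
L/(kA) = 0.006122 ⇒ k = 0.173/(0.006122·18.6) = 1.52 W/m·K

k = 1.52 W/m·K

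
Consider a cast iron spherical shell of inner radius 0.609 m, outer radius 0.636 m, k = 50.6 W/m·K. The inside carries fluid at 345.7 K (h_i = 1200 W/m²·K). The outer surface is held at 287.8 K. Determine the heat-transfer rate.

Treat each layer as a resistance in series:
  R_conv,in = 1/(4πr²h) = 1/(4π·0.609²·1200) = 1.788×10^-4 K/W
  R_cast iron = (1/0.609 − 1/0.636)/(4πk) = 0.06971/(4π·50.6) = 1.096×10^-4 K/W
ΣR = 1.788×10^-4 + 1.096×10^-4 = 2.884×10^-4 K/W
Q = ΔT/ΣR = (345.7 K − 287.8 K)/2.884×10^-4 = 2.01×10^5 W

Q = 201 kW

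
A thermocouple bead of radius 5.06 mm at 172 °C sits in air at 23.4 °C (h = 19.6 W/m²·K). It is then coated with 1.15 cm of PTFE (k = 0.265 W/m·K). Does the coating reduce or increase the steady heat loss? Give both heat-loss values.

Critical radius for a sphere: r_cr = 2k/h = 0.0270 m = 2.70 cm.
Outer radius after coating: r₂ = 0.00506 + 0.0115 = 0.01656 m.
Since r₁ < r_cr and r₂ ≤ r_cr, the coating moves toward the maximum at r_cr — heat loss rises.
Bare: R = 1/(4πr₁²h) = 158.6 K/W; Q = 148.6/158.6 = 0.937 W.
Coated: R = R_cond + R_conv = 56.02 K/W; Q = 148.6/56.02 = 2.65 W.

increases: 0.937 → 2.65 W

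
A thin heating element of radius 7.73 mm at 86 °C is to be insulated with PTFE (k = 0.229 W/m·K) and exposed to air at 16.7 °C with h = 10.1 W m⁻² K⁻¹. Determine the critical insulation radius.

r_cr = 2.27 cm

For a cylinder, r_cr = k_ins/h = 0.229/10.1 = 0.0227 m = 2.27 cm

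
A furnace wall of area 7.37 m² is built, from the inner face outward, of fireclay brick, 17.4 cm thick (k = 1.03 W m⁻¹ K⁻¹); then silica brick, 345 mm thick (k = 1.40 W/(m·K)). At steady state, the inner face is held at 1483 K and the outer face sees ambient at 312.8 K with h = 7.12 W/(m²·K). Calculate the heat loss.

Treat each layer as a resistance in series:
  R_fireclay brick = L/(kA) = 0.174/(1.03·7.37) = 0.02292 K/W
  R_silica brick = L/(kA) = 0.345/(1.40·7.37) = 0.03344 K/W
  R_conv,out = 1/(hA) = 1/(7.12·7.37) = 0.01906 K/W
ΣR = 0.02292 + 0.03344 + 0.01906 = 0.07542 K/W
Q = ΔT/ΣR = (1483 K − 312.8 K)/0.07542 = 15500 W

Q = 15500 W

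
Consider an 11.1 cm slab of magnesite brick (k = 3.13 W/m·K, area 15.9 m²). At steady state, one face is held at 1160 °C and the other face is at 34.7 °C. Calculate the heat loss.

Q = 505 kW

Q = kA·ΔT/L = 3.13 × 15.9 × |1160 °C − 34.7 °C| / 0.111 = 5.05×10^5 W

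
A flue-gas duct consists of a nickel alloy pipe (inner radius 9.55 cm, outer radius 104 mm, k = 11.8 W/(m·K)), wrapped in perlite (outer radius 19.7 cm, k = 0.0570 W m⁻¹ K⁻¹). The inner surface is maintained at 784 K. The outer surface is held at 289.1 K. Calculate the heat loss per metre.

Series thermal resistances, inner to outer:
  R'_nickel alloy = ln(0.104/0.0955)/(2πk) = 0.08526/(2π·11.8) = 0.001150 m·K/W
  R'_perlite = ln(0.197/0.104)/(2πk) = 0.6388/(2π·0.0570) = 1.784 m·K/W
ΣR = 0.001150 + 1.784 = 1.785 m·K/W
Q' = ΔT/ΣR = (784 K − 289.1 K)/1.785 = 277 W/m

Q' = 277 W/m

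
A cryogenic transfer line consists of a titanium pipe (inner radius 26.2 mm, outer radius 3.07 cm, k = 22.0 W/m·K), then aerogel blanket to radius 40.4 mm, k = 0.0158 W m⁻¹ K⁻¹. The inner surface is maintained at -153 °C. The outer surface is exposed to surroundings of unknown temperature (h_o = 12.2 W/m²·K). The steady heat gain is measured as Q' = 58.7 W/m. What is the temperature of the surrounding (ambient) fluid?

Sum the resistances:
  R'_titanium = ln(0.0307/0.0262)/(2πk) = 0.1585/(2π·22.0) = 0.001147 m·K/W
  R'_aerogel blanket = ln(0.0404/0.0307)/(2πk) = 0.2746/(2π·0.0158) = 2.766 m·K/W
  R'_conv,out = 1/(2πr h) = 1/(2π·0.0404·12.2) = 0.3229 m·K/W
ΣR = 3.090 m·K/W
ΔT = Q'·ΣR = 58.7 × 3.090 = 181.4 K
Heat flows inward, so T_out = T_in + ΔT = -153 + 181.4 = 28.4 °C

T_out = 28.4 °C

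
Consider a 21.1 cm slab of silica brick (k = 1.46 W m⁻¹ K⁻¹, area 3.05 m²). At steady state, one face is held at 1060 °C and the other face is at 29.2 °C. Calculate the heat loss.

Q = kA·ΔT/L = 1.46 × 3.05 × |1060 °C − 29.2 °C| / 0.211 = 21800 W

Q = 21800 W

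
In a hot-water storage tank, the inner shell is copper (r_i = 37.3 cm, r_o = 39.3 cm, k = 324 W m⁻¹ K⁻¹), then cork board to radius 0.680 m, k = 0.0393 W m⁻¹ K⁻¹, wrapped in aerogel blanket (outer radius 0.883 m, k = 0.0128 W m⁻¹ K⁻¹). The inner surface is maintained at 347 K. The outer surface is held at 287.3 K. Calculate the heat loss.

Treat each layer as a resistance in series:
  R_copper = (1/0.373 − 1/0.393)/(4πk) = 0.1364/(4π·324) = 3.351×10^-5 K/W
  R_cork board = (1/0.393 − 1/0.680)/(4πk) = 1.074/(4π·0.0393) = 2.175 K/W
  R_aerogel blanket = (1/0.680 − 1/0.883)/(4πk) = 0.3381/(4π·0.0128) = 2.102 K/W
ΣR = 3.351×10^-5 + 2.175 + 2.102 = 4.277 K/W
Q = ΔT/ΣR = (347 K − 287.3 K)/4.277 = 14.0 W

Q = 14.0 W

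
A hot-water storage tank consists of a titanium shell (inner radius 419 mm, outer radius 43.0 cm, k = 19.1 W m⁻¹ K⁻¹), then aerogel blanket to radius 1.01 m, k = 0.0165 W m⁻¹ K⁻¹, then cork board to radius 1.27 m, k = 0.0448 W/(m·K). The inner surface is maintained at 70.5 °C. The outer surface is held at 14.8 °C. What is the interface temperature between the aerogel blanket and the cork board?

Resistance network (inner→outer):
  R_titanium = (1/0.419 − 1/0.430)/(4πk) = 0.06105/(4π·19.1) = 2.544×10^-4 K/W
  R_aerogel blanket = (1/0.430 − 1/1.01)/(4πk) = 1.335/(4π·0.0165) = 6.441 K/W
  R_cork board = (1/1.01 − 1/1.27)/(4πk) = 0.2027/(4π·0.0448) = 0.3600 K/W
ΣR = 2.544×10^-4 + 6.441 + 0.3600 = 6.801 K/W
Q = ΔT/ΣR = (70.5 °C − 14.8 °C)/6.801 = 8.190 W
From the inner boundary to the aerogel blanket/cork board interface, ΣR_partial = 6.441 K/W.
T_interface = T_in − Q·ΣR_partial = 70.5 °C − (8.190)(6.441) = 17.7 °C

T = 17.7 °C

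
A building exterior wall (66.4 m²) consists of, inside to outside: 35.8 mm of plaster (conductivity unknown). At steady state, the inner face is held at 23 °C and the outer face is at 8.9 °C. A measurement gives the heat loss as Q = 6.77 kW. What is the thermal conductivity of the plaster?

k = 0.259 W/m·K

ΣR = ΔT/Q = |23 − 8.9|/6770 = 0.002083 K/W
L/(kA) = 0.002083 ⇒ k = 0.0358/(0.002083·66.4) = 0.259 W/m·K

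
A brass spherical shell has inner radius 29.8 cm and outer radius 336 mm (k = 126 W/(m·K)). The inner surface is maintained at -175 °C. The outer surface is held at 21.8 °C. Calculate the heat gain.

Q = 4πk·ΔT/(1/r₁ − 1/r₂) = 4π × 126 × 196.8 / (1/0.298 − 1/0.336) = 8.21×10^5 W

Q = 821 kW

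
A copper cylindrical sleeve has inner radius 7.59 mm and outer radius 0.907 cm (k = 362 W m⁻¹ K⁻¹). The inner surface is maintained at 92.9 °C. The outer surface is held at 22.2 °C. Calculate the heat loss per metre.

Q' = 2πk·ΔT/ln(r₂/r₁) = 2π × 362 × 70.7 / ln(0.00907/0.00759) = 9.03×10^5 W/m

Q' = 903 kW/m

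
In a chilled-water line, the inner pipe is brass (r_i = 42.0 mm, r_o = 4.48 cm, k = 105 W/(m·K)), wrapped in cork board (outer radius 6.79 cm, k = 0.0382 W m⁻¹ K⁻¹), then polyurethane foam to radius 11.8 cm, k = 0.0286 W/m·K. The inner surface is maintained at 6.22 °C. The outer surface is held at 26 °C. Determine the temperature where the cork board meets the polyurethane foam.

Series thermal resistances, inner to outer:
  R'_brass = ln(0.0448/0.0420)/(2πk) = 0.06454/(2π·105) = 9.782×10^-5 m·K/W
  R'_cork board = ln(0.0679/0.0448)/(2πk) = 0.4158/(2π·0.0382) = 1.732 m·K/W
  R'_polyurethane foam = ln(0.118/0.0679)/(2πk) = 0.5526/(2π·0.0286) = 3.075 m·K/W
ΣR = 9.782×10^-5 + 1.732 + 3.075 = 4.807 m·K/W
Q' = ΔT/ΣR = (6.22 °C − 26 °C)/4.807 = -4.115 W/m
From the inner boundary to the cork board/polyurethane foam interface, ΣR_partial = 1.732 m·K/W.
T_interface = T_in − Q'·ΣR_partial = 6.22 °C − (-4.115)(1.732) = 13.3 °C

T = 13.3 °C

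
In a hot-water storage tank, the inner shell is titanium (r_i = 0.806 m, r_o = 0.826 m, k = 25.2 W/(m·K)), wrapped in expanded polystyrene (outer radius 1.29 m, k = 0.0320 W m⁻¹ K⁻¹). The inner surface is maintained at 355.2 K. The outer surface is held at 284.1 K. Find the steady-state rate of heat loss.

Q = 65.7 W

Treat each layer as a resistance in series:
  R_titanium = (1/0.806 − 1/0.826)/(4πk) = 0.03004/(4π·25.2) = 9.486×10^-5 K/W
  R_expanded polystyrene = (1/0.826 − 1/1.29)/(4πk) = 0.4355/(4π·0.0320) = 1.083 K/W
ΣR = 9.486×10^-5 + 1.083 = 1.083 K/W
Q = ΔT/ΣR = (355.2 K − 284.1 K)/1.083 = 65.7 W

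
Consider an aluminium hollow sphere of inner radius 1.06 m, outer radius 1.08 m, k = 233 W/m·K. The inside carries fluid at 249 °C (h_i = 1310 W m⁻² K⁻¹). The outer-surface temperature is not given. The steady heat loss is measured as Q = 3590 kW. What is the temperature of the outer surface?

T_out = 33.5 °C

Sum the resistances:
  R_conv,in = 1/(4πr²h) = 1/(4π·1.06²·1310) = 5.406×10^-5 K/W
  R_aluminium = (1/1.06 − 1/1.08)/(4πk) = 0.01747/(4π·233) = 5.967×10^-6 K/W
ΣR = 6.003×10^-5 K/W
ΔT = Q·ΣR = 3.59×10^6 × 6.003×10^-5 = 215.5 K
Heat flows outward, so T_out = T_in − ΔT = 249 − 215.5 = 33.5 °C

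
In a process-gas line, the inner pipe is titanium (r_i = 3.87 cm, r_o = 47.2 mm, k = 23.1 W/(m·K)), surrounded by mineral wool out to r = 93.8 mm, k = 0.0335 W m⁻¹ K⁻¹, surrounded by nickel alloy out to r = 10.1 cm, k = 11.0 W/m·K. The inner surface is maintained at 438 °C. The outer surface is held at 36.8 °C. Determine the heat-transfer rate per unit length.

Q' = 123 W/m

Series thermal resistances, inner to outer:
  R'_titanium = ln(0.0472/0.0387)/(2πk) = 0.1986/(2π·23.1) = 0.001368 m·K/W
  R'_mineral wool = ln(0.0938/0.0472)/(2πk) = 0.6868/(2π·0.0335) = 3.263 m·K/W
  R'_nickel alloy = ln(0.101/0.0938)/(2πk) = 0.07396/(2π·11.0) = 0.001070 m·K/W
ΣR = 0.001368 + 3.263 + 0.001070 = 3.265 m·K/W
Q' = ΔT/ΣR = (438 °C − 36.8 °C)/3.265 = 123 W/m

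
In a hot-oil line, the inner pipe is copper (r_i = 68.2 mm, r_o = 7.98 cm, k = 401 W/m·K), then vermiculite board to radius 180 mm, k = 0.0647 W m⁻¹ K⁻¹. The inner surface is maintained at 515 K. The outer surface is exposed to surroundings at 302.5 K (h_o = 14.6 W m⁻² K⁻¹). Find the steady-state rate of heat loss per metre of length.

Q' = 103 W/m

Series thermal resistances, inner to outer:
  R'_copper = ln(0.0798/0.0682)/(2πk) = 0.1571/(2π·401) = 6.234×10^-5 m·K/W
  R'_vermiculite board = ln(0.180/0.0798)/(2πk) = 0.8134/(2π·0.0647) = 2.001 m·K/W
  R'_conv,out = 1/(2πr h) = 1/(2π·0.180·14.6) = 0.06056 m·K/W
ΣR = 6.234×10^-5 + 2.001 + 0.06056 = 2.062 m·K/W
Q' = ΔT/ΣR = (515 K − 302.5 K)/2.062 = 103 W/m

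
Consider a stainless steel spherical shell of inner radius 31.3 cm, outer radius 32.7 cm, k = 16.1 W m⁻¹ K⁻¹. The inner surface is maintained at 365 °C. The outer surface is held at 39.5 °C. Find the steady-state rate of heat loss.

Q = 4πk·ΔT/(1/r₁ − 1/r₂) = 4π × 16.1 × 325.5 / (1/0.313 − 1/0.327) = 4.81×10^5 W

Q = 4.81×10^5 W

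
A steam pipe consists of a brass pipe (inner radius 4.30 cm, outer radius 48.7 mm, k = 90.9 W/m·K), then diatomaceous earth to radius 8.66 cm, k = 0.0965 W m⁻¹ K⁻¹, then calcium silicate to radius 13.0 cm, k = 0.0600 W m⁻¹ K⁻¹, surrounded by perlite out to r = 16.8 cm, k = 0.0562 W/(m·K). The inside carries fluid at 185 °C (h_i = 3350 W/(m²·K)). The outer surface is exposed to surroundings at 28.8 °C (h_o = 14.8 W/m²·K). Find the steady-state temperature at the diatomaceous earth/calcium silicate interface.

Resistance network (inner→outer):
  R'_conv,in = 1/(2πr h) = 1/(2π·0.0430·3350) = 0.001105 m·K/W
  R'_brass = ln(0.0487/0.0430)/(2πk) = 0.1245/(2π·90.9) = 2.179×10^-4 m·K/W
  R'_diatomaceous earth = ln(0.0866/0.0487)/(2πk) = 0.5756/(2π·0.0965) = 0.9494 m·K/W
  R'_calcium silicate = ln(0.130/0.0866)/(2πk) = 0.4062/(2π·0.0600) = 1.078 m·K/W
  R'_perlite = ln(0.168/0.130)/(2πk) = 0.2564/(2π·0.0562) = 0.7262 m·K/W
  R'_conv,out = 1/(2πr h) = 1/(2π·0.168·14.8) = 0.06401 m·K/W
ΣR = 0.001105 + 2.179×10^-4 + 0.9494 + 1.078 + 0.7262 + 0.06401 = 2.819 m·K/W
Q' = ΔT/ΣR = (185 °C − 28.8 °C)/2.819 = 55.41 W/m
From the inner boundary to the diatomaceous earth/calcium silicate interface, ΣR_partial = 0.9507 m·K/W.
T_interface = T_in − Q'·ΣR_partial = 185 °C − (55.41)(0.9507) = 132 °C

T = 132 °C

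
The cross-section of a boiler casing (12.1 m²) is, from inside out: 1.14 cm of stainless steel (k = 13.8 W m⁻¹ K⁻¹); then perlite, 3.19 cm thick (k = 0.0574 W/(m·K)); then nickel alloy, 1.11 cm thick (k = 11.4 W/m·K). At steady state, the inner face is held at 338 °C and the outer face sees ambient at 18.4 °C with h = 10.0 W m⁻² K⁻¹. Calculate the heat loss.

Q = 5.88 kW

Resistance network (inner→outer):
  R_stainless steel = L/(kA) = 0.0114/(13.8·12.1) = 6.827×10^-5 K/W
  R_perlite = L/(kA) = 0.0319/(0.0574·12.1) = 0.04593 K/W
  R_nickel alloy = L/(kA) = 0.0111/(11.4·12.1) = 8.047×10^-5 K/W
  R_conv,out = 1/(hA) = 1/(10.0·12.1) = 0.008264 K/W
ΣR = 6.827×10^-5 + 0.04593 + 8.047×10^-5 + 0.008264 = 0.05434 K/W
Q = ΔT/ΣR = (338 °C − 18.4 °C)/0.05434 = 5880 W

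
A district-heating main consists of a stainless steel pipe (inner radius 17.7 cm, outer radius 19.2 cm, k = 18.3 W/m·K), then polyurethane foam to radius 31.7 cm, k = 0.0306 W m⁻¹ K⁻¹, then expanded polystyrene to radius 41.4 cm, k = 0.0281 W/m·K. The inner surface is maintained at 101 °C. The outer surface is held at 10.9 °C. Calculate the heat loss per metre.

Q' = 21.9 W/m

Series thermal resistances, inner to outer:
  R'_stainless steel = ln(0.192/0.177)/(2πk) = 0.08135/(2π·18.3) = 7.075×10^-4 m·K/W
  R'_polyurethane foam = ln(0.317/0.192)/(2πk) = 0.5014/(2π·0.0306) = 2.608 m·K/W
  R'_expanded polystyrene = ln(0.414/0.317)/(2πk) = 0.2670/(2π·0.0281) = 1.512 m·K/W
ΣR = 7.075×10^-4 + 2.608 + 1.512 = 4.121 m·K/W
Q' = ΔT/ΣR = (101 °C − 10.9 °C)/4.121 = 21.9 W/m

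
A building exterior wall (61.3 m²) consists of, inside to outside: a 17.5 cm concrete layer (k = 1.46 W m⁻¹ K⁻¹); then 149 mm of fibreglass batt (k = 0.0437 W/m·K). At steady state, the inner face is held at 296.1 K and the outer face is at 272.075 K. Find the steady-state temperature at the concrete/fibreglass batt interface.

T = 295.3 K

Series thermal resistances, inner to outer:
  R_concrete = L/(kA) = 0.175/(1.46·61.3) = 0.001955 K/W
  R_fibreglass batt = L/(kA) = 0.149/(0.0437·61.3) = 0.05562 K/W
ΣR = 0.001955 + 0.05562 = 0.05758 K/W
Q = ΔT/ΣR = (296.1 K − 272.075 K)/0.05758 = 417.2 W
From the inner boundary to the concrete/fibreglass batt interface, ΣR_partial = 0.001955 K/W.
T_interface = T_in − Q·ΣR_partial = 296.1 K − (417.2)(0.001955) = 295.3 K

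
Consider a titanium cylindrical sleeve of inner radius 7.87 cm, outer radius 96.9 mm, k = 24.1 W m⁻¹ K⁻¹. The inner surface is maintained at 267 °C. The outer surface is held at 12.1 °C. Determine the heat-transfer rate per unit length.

Q' = 1.86×10^5 W/m

Q' = 2πk·ΔT/ln(r₂/r₁) = 2π × 24.1 × 254.9 / ln(0.0969/0.0787) = 1.86×10^5 W/m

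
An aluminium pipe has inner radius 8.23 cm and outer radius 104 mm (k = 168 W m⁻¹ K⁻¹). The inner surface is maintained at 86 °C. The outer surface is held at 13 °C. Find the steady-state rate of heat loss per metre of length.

Q' = 2πk·ΔT/ln(r₂/r₁) = 2π × 168 × 73 / ln(0.104/0.0823) = 3.29×10^5 W/m

Q' = 329 kW/m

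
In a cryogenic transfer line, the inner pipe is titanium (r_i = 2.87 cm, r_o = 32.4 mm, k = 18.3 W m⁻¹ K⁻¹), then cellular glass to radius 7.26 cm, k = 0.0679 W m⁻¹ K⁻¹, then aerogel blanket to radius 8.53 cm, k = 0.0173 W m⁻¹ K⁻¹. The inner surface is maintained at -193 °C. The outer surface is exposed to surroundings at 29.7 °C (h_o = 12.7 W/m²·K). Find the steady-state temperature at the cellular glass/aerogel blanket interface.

T = -73.4 °C

Resistance network (inner→outer):
  R'_titanium = ln(0.0324/0.0287)/(2πk) = 0.1213/(2π·18.3) = 0.001055 m·K/W
  R'_cellular glass = ln(0.0726/0.0324)/(2πk) = 0.8068/(2π·0.0679) = 1.891 m·K/W
  R'_aerogel blanket = ln(0.0853/0.0726)/(2πk) = 0.1612/(2π·0.0173) = 1.483 m·K/W
  R'_conv,out = 1/(2πr h) = 1/(2π·0.0853·12.7) = 0.1469 m·K/W
ΣR = 0.001055 + 1.891 + 1.483 + 0.1469 = 3.522 m·K/W
Q' = ΔT/ΣR = (-193 °C − 29.7 °C)/3.522 = -63.23 W/m
From the inner boundary to the cellular glass/aerogel blanket interface, ΣR_partial = 1.892 m·K/W.
T_interface = T_in − Q'·ΣR_partial = -193 °C − (-63.23)(1.892) = -73.4 °C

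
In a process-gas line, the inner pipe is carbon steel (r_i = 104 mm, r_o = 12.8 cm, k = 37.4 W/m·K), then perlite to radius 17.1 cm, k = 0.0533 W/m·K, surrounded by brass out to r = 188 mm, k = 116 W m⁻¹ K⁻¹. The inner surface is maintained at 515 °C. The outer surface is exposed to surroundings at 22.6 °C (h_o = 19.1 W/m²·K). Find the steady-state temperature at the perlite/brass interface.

Series thermal resistances, inner to outer:
  R'_carbon steel = ln(0.128/0.104)/(2πk) = 0.2076/(2π·37.4) = 8.836×10^-4 m·K/W
  R'_perlite = ln(0.171/0.128)/(2πk) = 0.2896/(2π·0.0533) = 0.8649 m·K/W
  R'_brass = ln(0.188/0.171)/(2πk) = 0.09478/(2π·116) = 1.300×10^-4 m·K/W
  R'_conv,out = 1/(2πr h) = 1/(2π·0.188·19.1) = 0.04432 m·K/W
ΣR = 8.836×10^-4 + 0.8649 + 1.300×10^-4 + 0.04432 = 0.9102 m·K/W
Q' = ΔT/ΣR = (515 °C − 22.6 °C)/0.9102 = 541.0 W/m
From the inner boundary to the perlite/brass interface, ΣR_partial = 0.8658 m·K/W.
T_interface = T_in − Q'·ΣR_partial = 515 °C − (541.0)(0.8658) = 46.6 °C

T = 46.6 °C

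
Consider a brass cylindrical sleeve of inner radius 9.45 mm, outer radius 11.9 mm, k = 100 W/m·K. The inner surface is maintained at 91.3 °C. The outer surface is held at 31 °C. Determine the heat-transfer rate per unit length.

Q' = 2πk·ΔT/ln(r₂/r₁) = 2π × 100 × 60.3 / ln(0.0119/0.00945) = 1.64×10^5 W/m

Q' = 1.64×10^5 W/m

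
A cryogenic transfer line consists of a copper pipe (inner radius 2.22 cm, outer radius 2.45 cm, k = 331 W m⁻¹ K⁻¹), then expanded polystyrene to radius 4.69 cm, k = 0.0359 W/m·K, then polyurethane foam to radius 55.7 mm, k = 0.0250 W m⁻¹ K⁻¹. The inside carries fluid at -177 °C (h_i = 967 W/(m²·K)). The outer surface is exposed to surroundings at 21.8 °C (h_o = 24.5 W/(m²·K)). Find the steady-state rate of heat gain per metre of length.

Q' = 48.5 W/m

Resistance network (inner→outer):
  R'_conv,in = 1/(2πr h) = 1/(2π·0.0222·967) = 0.007414 m·K/W
  R'_copper = ln(0.0245/0.0222)/(2πk) = 0.09858/(2π·331) = 4.740×10^-5 m·K/W
  R'_expanded polystyrene = ln(0.0469/0.0245)/(2πk) = 0.6493/(2π·0.0359) = 2.879 m·K/W
  R'_polyurethane foam = ln(0.0557/0.0469)/(2πk) = 0.1720/(2π·0.0250) = 1.095 m·K/W
  R'_conv,out = 1/(2πr h) = 1/(2π·0.0557·24.5) = 0.1166 m·K/W
ΣR = 0.007414 + 4.740×10^-5 + 2.879 + 1.095 + 0.1166 = 4.098 m·K/W
Q' = ΔT/ΣR = (-177 °C − 21.8 °C)/4.098 = -48.5 W/m
(Negative Q' ⇒ heat flows inward; heat gain = 48.5 W/m.)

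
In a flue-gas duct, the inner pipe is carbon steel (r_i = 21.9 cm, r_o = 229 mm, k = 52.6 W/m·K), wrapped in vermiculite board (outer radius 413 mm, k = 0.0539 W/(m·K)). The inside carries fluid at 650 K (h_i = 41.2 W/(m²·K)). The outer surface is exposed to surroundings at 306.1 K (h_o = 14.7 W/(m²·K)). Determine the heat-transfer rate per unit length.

Resistance network (inner→outer):
  R'_conv,in = 1/(2πr h) = 1/(2π·0.219·41.2) = 0.01764 m·K/W
  R'_carbon steel = ln(0.229/0.219)/(2πk) = 0.04465/(2π·52.6) = 1.351×10^-4 m·K/W
  R'_vermiculite board = ln(0.413/0.229)/(2πk) = 0.5897/(2π·0.0539) = 1.741 m·K/W
  R'_conv,out = 1/(2πr h) = 1/(2π·0.413·14.7) = 0.02622 m·K/W
ΣR = 0.01764 + 1.351×10^-4 + 1.741 + 0.02622 = 1.785 m·K/W
Q' = ΔT/ΣR = (650 K − 306.1 K)/1.785 = 193 W/m

Q' = 193 W/m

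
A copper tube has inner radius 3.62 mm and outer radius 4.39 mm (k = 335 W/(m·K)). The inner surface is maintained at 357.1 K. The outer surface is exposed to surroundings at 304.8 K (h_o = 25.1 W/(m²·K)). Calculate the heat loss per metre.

Resistance network (inner→outer):
  R'_copper = ln(0.00439/0.00362)/(2πk) = 0.1929/(2π·335) = 9.162×10^-5 m·K/W
  R'_conv,out = 1/(2πr h) = 1/(2π·0.00439·25.1) = 1.444 m·K/W
ΣR = 9.162×10^-5 + 1.444 = 1.444 m·K/W
Q' = ΔT/ΣR = (357.1 K − 304.8 K)/1.444 = 36.2 W/m

Q' = 36.2 W/m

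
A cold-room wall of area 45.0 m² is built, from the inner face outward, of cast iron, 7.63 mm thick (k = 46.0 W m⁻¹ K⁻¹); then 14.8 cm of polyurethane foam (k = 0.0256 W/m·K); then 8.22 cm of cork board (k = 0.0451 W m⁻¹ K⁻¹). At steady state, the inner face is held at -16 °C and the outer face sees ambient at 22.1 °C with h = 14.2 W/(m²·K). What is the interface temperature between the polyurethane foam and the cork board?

Treat each layer as a resistance in series:
  R_cast iron = L/(kA) = 0.00763/(46.0·45.0) = 3.686×10^-6 K/W
  R_polyurethane foam = L/(kA) = 0.148/(0.0256·45.0) = 0.1285 K/W
  R_cork board = L/(kA) = 0.0822/(0.0451·45.0) = 0.04050 K/W
  R_conv,out = 1/(hA) = 1/(14.2·45.0) = 0.001565 K/W
ΣR = 3.686×10^-6 + 0.1285 + 0.04050 + 0.001565 = 0.1706 K/W
Q = ΔT/ΣR = (-16 °C − 22.1 °C)/0.1706 = -223.3 W
From the inner boundary to the polyurethane foam/cork board interface, ΣR_partial = 0.1285 K/W.
T_interface = T_in − Q·ΣR_partial = -16 °C − (-223.3)(0.1285) = 12.7 °C

T = 12.7 °C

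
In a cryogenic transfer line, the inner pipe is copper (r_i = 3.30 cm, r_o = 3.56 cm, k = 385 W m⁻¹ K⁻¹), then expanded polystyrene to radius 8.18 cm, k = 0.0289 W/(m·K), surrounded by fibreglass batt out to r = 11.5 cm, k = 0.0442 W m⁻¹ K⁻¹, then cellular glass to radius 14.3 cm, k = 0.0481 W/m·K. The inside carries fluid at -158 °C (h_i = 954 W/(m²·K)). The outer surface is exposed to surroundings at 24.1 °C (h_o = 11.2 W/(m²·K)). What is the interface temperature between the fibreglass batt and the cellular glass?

Treat each layer as a resistance in series:
  R'_conv,in = 1/(2πr h) = 1/(2π·0.0330·954) = 0.005055 m·K/W
  R'_copper = ln(0.0356/0.0330)/(2πk) = 0.07584/(2π·385) = 3.135×10^-5 m·K/W
  R'_expanded polystyrene = ln(0.0818/0.0356)/(2πk) = 0.8319/(2π·0.0289) = 4.582 m·K/W
  R'_fibreglass batt = ln(0.115/0.0818)/(2πk) = 0.3407/(2π·0.0442) = 1.227 m·K/W
  R'_cellular glass = ln(0.143/0.115)/(2πk) = 0.2179/(2π·0.0481) = 0.7210 m·K/W
  R'_conv,out = 1/(2πr h) = 1/(2π·0.143·11.2) = 0.09937 m·K/W
ΣR = 0.005055 + 3.135×10^-5 + 4.582 + 1.227 + 0.7210 + 0.09937 = 6.634 m·K/W
Q' = ΔT/ΣR = (-158 °C − 24.1 °C)/6.634 = -27.45 W/m
From the inner boundary to the fibreglass batt/cellular glass interface, ΣR_partial = 5.814 m·K/W.
T_interface = T_in − Q'·ΣR_partial = -158 °C − (-27.45)(5.814) = 1.6 °C

T = 1.6 °C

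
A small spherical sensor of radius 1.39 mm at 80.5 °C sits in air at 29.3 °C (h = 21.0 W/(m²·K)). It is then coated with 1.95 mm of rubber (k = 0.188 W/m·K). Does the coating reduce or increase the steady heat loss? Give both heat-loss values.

increases: 0.0261 → 0.0989 W

Critical radius for a sphere: r_cr = 2k/h = 0.0179 m = 1.79 cm.
Outer radius after coating: r₂ = 0.00139 + 0.00195 = 0.00334 m.
Since r₁ < r_cr and r₂ ≤ r_cr, the coating moves toward the maximum at r_cr — heat loss rises.
Bare: R = 1/(4πr₁²h) = 1961 K/W; Q = 51.2/1961 = 0.0261 W.
Coated: R = R_cond + R_conv = 517.5 K/W; Q = 51.2/517.5 = 0.0989 W.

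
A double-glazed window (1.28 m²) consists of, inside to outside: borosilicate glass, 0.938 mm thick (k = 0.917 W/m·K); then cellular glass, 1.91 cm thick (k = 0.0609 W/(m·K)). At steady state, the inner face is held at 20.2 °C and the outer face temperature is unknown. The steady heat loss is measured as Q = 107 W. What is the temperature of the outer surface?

T_out = -6.10 °C

Sum the resistances:
  R_borosilicate glass = L/(kA) = 9.38×10^-4/(0.917·1.28) = 7.991×10^-4 K/W
  R_cellular glass = L/(kA) = 0.0191/(0.0609·1.28) = 0.2450 K/W
ΣR = 0.2458 K/W
ΔT = Q·ΣR = 107 × 0.2458 = 26.30 K
Heat flows outward, so T_out = T_in − ΔT = 20.2 − 26.30 = -6.10 °C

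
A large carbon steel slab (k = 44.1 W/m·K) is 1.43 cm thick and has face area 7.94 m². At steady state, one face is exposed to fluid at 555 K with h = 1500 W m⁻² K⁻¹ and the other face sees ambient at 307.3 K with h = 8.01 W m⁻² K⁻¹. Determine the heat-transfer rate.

Q = 15600 W

Treat each layer as a resistance in series:
  R_conv,in = 1/(hA) = 1/(1500·7.94) = 8.396×10^-5 K/W
  R_carbon steel = L/(kA) = 0.0143/(44.1·7.94) = 4.084×10^-5 K/W
  R_conv,out = 1/(hA) = 1/(8.01·7.94) = 0.01572 K/W
ΣR = 8.396×10^-5 + 4.084×10^-5 + 0.01572 = 0.01584 K/W
Q = ΔT/ΣR = (555 K − 307.3 K)/0.01584 = 15600 W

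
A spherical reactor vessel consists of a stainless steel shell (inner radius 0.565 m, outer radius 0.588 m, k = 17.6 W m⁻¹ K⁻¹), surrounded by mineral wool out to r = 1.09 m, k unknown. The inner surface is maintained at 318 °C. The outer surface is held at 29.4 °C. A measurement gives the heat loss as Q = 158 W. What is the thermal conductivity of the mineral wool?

ΣR = ΔT/Q = |318 − 29.4|/158 = 1.827 K/W
Known resistances:
  R_stainless steel = (1/0.565 − 1/0.588)/(4πk) = 0.06923/(4π·17.6) = 3.130×10^-4 K/W
R_mineral wool = ΣR − ΣR_known = 1.827 − 3.130×10^-4 = 1.827 K/W
(1/r₁−1/r₂)/(4πk) = 1.827 ⇒ k = 0.7832/(4π·1.827) = 0.0341 W/m·K

k = 0.0341 W/m·K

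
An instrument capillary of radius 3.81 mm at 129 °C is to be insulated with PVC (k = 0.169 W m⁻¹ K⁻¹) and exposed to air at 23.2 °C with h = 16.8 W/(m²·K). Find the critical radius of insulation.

r_cr = 1.01 cm

For a cylinder, r_cr = k_ins/h = 0.169/16.8 = 0.0101 m = 1.01 cm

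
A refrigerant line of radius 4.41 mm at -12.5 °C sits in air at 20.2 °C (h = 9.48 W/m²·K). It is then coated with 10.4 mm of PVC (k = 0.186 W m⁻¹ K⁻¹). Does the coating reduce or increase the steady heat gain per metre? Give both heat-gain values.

Critical radius for a cylinder: r_cr = k/h = 0.0196 m = 1.96 cm.
Outer radius after coating: r₂ = 0.00441 + 0.0104 = 0.01481 m.
Since r₁ < r_cr and r₂ ≤ r_cr, the coating moves toward the maximum at r_cr — heat gain rises.
Bare: R = 1/(2πr₁h) = 3.807 m·K/W; Q = 32.7/3.807 = 8.59 W/m.
Coated: R = R_cond + R_conv = 2.170 m·K/W; Q = 32.7/2.170 = 15.1 W/m.

increases: 8.59 → 15.1 W/m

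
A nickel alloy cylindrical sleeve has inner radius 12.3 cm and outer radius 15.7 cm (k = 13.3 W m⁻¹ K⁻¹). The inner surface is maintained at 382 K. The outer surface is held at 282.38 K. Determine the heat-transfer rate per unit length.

Q' = 2πk·ΔT/ln(r₂/r₁) = 2π × 13.3 × 99.62 / ln(0.157/0.123) = 34100 W/m

Q' = 34100 W/m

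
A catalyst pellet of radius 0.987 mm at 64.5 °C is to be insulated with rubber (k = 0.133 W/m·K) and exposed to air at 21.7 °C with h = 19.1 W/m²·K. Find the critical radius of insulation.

r_cr = 1.39 cm

For a sphere, r_cr = 2k_ins/h = 2·0.133/19.1 = 0.0139 m = 1.39 cm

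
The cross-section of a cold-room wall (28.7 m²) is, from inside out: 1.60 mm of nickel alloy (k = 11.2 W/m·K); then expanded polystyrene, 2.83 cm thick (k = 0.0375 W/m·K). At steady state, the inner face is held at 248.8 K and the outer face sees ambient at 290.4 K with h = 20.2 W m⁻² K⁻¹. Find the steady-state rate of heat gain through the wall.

Treat each layer as a resistance in series:
  R_nickel alloy = L/(kA) = 0.00160/(11.2·28.7) = 4.978×10^-6 K/W
  R_expanded polystyrene = L/(kA) = 0.0283/(0.0375·28.7) = 0.02630 K/W
  R_conv,out = 1/(hA) = 1/(20.2·28.7) = 0.001725 K/W
ΣR = 4.978×10^-6 + 0.02630 + 0.001725 = 0.02803 K/W
Q = ΔT/ΣR = (248.8 K − 290.4 K)/0.02803 = -1480 W
(Negative Q ⇒ heat flows inward; heat gain = 1480 W.)

Q = 1480 W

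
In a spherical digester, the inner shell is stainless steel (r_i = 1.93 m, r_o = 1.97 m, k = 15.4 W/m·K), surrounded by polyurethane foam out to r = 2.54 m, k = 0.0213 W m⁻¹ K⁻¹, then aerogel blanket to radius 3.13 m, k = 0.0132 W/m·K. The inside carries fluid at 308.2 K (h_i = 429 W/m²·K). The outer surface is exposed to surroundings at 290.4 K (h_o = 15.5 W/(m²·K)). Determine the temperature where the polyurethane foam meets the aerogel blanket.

T = 299.5 K

Series thermal resistances, inner to outer:
  R_conv,in = 1/(4πr²h) = 1/(4π·1.93²·429) = 4.980×10^-5 K/W
  R_stainless steel = (1/1.93 − 1/1.97)/(4πk) = 0.01052/(4π·15.4) = 5.436×10^-5 K/W
  R_polyurethane foam = (1/1.97 − 1/2.54)/(4πk) = 0.1139/(4π·0.0213) = 0.4256 K/W
  R_aerogel blanket = (1/2.54 − 1/3.13)/(4πk) = 0.07421/(4π·0.0132) = 0.4474 K/W
  R_conv,out = 1/(4πr²h) = 1/(4π·3.13²·15.5) = 5.240×10^-4 K/W
ΣR = 4.980×10^-5 + 5.436×10^-5 + 0.4256 + 0.4474 + 5.240×10^-4 = 0.8736 K/W
Q = ΔT/ΣR = (308.2 K − 290.4 K)/0.8736 = 20.38 W
From the inner boundary to the polyurethane foam/aerogel blanket interface, ΣR_partial = 0.4257 K/W.
T_interface = T_in − Q·ΣR_partial = 308.2 K − (20.38)(0.4257) = 299.5 K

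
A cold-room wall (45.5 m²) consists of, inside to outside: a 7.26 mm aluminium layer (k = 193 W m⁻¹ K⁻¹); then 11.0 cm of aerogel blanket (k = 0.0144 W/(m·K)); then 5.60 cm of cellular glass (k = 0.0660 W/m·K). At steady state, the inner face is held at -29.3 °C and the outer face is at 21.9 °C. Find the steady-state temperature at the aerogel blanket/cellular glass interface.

T = 16.8 °C

Series thermal resistances, inner to outer:
  R_aluminium = L/(kA) = 0.00726/(193·45.5) = 8.267×10^-7 K/W
  R_aerogel blanket = L/(kA) = 0.110/(0.0144·45.5) = 0.1679 K/W
  R_cellular glass = L/(kA) = 0.0560/(0.0660·45.5) = 0.01865 K/W
ΣR = 8.267×10^-7 + 0.1679 + 0.01865 = 0.1866 K/W
Q = ΔT/ΣR = (-29.3 °C − 21.9 °C)/0.1866 = -274.4 W
From the inner boundary to the aerogel blanket/cellular glass interface, ΣR_partial = 0.1679 K/W.
T_interface = T_in − Q·ΣR_partial = -29.3 °C − (-274.4)(0.1679) = 16.8 °C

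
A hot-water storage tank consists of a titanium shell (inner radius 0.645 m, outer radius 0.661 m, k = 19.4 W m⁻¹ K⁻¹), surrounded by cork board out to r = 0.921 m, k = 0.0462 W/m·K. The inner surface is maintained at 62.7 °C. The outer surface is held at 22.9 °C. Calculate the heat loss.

Series thermal resistances, inner to outer:
  R_titanium = (1/0.645 − 1/0.661)/(4πk) = 0.03753/(4π·19.4) = 1.539×10^-4 K/W
  R_cork board = (1/0.661 − 1/0.921)/(4πk) = 0.4271/(4π·0.0462) = 0.7356 K/W
ΣR = 1.539×10^-4 + 0.7356 = 0.7358 K/W
Q = ΔT/ΣR = (62.7 °C − 22.9 °C)/0.7358 = 54.1 W

Q = 54.1 W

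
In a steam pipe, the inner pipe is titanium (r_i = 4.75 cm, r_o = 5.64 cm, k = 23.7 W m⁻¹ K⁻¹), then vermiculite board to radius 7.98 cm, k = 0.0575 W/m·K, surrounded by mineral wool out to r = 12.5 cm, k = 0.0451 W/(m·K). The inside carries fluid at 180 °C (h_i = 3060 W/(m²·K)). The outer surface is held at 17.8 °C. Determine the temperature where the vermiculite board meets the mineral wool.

Resistance network (inner→outer):
  R'_conv,in = 1/(2πr h) = 1/(2π·0.0475·3060) = 0.001095 m·K/W
  R'_titanium = ln(0.0564/0.0475)/(2πk) = 0.1717/(2π·23.7) = 0.001153 m·K/W
  R'_vermiculite board = ln(0.0798/0.0564)/(2πk) = 0.3471/(2π·0.0575) = 0.9606 m·K/W
  R'_mineral wool = ln(0.125/0.0798)/(2πk) = 0.4488/(2π·0.0451) = 1.584 m·K/W
ΣR = 0.001095 + 0.001153 + 0.9606 + 1.584 = 2.547 m·K/W
Q' = ΔT/ΣR = (180 °C − 17.8 °C)/2.547 = 63.68 W/m
From the inner boundary to the vermiculite board/mineral wool interface, ΣR_partial = 0.9628 m·K/W.
T_interface = T_in − Q'·ΣR_partial = 180 °C − (63.68)(0.9628) = 119 °C

T = 119 °C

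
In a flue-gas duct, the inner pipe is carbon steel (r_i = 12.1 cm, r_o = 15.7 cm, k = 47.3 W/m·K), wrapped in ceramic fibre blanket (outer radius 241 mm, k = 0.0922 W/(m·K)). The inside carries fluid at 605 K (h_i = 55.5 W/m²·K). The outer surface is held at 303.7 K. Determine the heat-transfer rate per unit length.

Treat each layer as a resistance in series:
  R'_conv,in = 1/(2πr h) = 1/(2π·0.121·55.5) = 0.02370 m·K/W
  R'_carbon steel = ln(0.157/0.121)/(2πk) = 0.2605/(2π·47.3) = 8.764×10^-4 m·K/W
  R'_ceramic fibre blanket = ln(0.241/0.157)/(2πk) = 0.4286/(2π·0.0922) = 0.7398 m·K/W
ΣR = 0.02370 + 8.764×10^-4 + 0.7398 = 0.7644 m·K/W
Q' = ΔT/ΣR = (605 K − 303.7 K)/0.7644 = 394 W/m

Q' = 394 W/m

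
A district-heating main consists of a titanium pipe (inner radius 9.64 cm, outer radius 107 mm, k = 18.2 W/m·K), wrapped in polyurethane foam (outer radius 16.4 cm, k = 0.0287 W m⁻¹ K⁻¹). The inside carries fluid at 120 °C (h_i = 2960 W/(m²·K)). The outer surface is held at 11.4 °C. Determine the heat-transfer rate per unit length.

Resistance network (inner→outer):
  R'_conv,in = 1/(2πr h) = 1/(2π·0.0964·2960) = 5.578×10^-4 m·K/W
  R'_titanium = ln(0.107/0.0964)/(2πk) = 0.1043/(2π·18.2) = 9.123×10^-4 m·K/W
  R'_polyurethane foam = ln(0.164/0.107)/(2πk) = 0.4270/(2π·0.0287) = 2.368 m·K/W
ΣR = 5.578×10^-4 + 9.123×10^-4 + 2.368 = 2.369 m·K/W
Q' = ΔT/ΣR = (120 °C − 11.4 °C)/2.369 = 45.8 W/m

Q' = 45.8 W/m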